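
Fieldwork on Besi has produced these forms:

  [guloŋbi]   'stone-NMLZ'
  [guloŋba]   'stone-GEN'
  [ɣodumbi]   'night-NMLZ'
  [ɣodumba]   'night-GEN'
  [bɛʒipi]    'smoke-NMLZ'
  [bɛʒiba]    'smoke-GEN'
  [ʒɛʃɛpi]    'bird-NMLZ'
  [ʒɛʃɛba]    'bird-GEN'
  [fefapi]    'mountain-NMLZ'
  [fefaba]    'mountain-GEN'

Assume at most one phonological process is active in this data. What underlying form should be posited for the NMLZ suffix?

/-pi/

The NMLZ morpheme has two allomorphs, [-bi] and [-pi].
The GEN suffix, which begins with [b], is invariant after every stem; so [b] is not altered by any rule here.
So the underlying form is /-pi/, and voiceless stops become voiced after a nasal.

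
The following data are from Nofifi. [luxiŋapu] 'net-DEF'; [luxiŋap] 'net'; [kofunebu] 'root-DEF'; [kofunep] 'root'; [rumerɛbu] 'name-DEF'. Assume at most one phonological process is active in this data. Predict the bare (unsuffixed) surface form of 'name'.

[rumerɛp]

In [kofunebu] and [kofunep] the final segment of 'root' alternates: [b] ~ [p].
The stem 'net' ([luxiŋapu], [luxiŋap]) shows [p] unchanged in both environments, so [p] cannot be basic with [b] derived before the DEF suffix.
Therefore /b/ is basic and [p] is derived by word-final obstruent devoicing (voiced obstruents become voiceless word-finally).
From [rumerɛbu] the stem 'name' is /rumerɛb/; word-finally this yields [rumerɛp].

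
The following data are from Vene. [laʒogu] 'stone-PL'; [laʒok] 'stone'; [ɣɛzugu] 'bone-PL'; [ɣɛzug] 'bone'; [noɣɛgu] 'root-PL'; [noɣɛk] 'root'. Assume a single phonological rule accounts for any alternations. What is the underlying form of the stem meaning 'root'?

/noɣɛk/

In [noɣɛgu] and [noɣɛk] the final segment of 'root' alternates: [g] ~ [k].
The stem 'bone' ([ɣɛzugu], [ɣɛzug]) shows [g] unchanged in both environments, so [g] cannot be basic with [k] derived in isolation.
Therefore /k/ is basic and [g] is derived by intervocalic voicing (voiceless stops become voiced between vowels).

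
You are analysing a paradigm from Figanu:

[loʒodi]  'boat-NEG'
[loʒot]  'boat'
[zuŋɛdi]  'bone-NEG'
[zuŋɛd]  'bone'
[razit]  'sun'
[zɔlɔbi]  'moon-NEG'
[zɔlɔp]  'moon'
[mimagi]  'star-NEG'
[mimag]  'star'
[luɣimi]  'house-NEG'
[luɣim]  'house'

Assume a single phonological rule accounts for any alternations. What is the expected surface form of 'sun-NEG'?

[razidi]

In [loʒodi] and [loʒot] the final segment of 'boat' alternates: [d] ~ [t].
If /d/ were underlying and a rule turned it into [t] in isolation, 'bone' would also alternate; but it has [d] in both [zuŋɛdi] and [zuŋɛd].
The alternation reflects intervocalic voicing: voiceless stops become voiced between vowels. /t/ is underlying.
From [razit] the stem 'sun' is /razit/; between vowels this yields [razidi].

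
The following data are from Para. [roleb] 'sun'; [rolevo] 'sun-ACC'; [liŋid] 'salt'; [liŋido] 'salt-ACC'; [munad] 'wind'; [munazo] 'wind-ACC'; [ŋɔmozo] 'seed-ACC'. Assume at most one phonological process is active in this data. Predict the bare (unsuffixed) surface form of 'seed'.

[ŋɔmod]

The stem for 'wind' ends in [d] in [munad] but [z] in [munazo].
If /d/ were underlying and a rule turned it into [z] before the ACC suffix, 'salt' would also alternate; but it has [d] in both [liŋid] and [liŋido].
Therefore /z/ is basic and [d] is derived by word-final hardening (voiced fricatives become stops word-finally).
The one attested form of 'seed', [ŋɔmozo], shows underlying /ŋɔmoz/. Applying the same rule word-finally gives [ŋɔmod].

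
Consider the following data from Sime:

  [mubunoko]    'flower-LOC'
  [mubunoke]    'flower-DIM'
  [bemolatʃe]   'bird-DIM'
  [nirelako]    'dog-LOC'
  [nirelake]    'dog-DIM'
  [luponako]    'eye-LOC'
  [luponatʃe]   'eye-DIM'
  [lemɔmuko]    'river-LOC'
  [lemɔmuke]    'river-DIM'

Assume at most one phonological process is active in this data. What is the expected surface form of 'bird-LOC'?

The root 'eye' surfaces as [luponako] and [luponatʃe], with a stem-final [k] ~ [tʃ] alternation.
Compare 'flower', with invariant [k] in [mubunoko] and [mubunoke]: an analysis with underlying /k/ and a rule producing [tʃ] before the DIM suffix would wrongly predict alternation here too.
The alternation reflects depalatalization: palato-alveolar /tʃ/ becomes [k] when no front vowel follows. /tʃ/ is underlying.
From [bemolatʃe] the stem 'bird' is /bemolatʃ/; when no front vowel follows this yields [bemolako].

[bemolako]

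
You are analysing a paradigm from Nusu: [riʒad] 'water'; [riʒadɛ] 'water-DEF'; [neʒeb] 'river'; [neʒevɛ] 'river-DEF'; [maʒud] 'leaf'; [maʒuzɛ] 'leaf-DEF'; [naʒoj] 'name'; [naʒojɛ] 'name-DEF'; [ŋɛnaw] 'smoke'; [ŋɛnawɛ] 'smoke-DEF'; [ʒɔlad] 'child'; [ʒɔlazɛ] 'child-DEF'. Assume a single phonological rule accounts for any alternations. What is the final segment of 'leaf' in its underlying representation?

'leaf' shows [d] ~ [z] at the end of the stem ([maʒud] vs [maʒuzɛ]).
But 'water' keeps [d] in both environments ([riʒad], [riʒadɛ]), so there is no rule changing /d/ to [z] before the DEF suffix.
So /z/ is underlying, and a rule of word-final hardening — voiced fricatives become stops word-finally — gives [d].

/z/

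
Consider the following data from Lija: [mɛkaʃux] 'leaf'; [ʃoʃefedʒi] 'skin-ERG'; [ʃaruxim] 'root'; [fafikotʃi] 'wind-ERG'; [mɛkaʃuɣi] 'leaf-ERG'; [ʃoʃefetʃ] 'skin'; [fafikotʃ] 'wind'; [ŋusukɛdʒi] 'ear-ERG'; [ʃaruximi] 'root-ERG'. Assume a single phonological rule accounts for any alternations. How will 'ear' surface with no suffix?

[ŋusukɛtʃ]

In [ʃoʃefetʃ] and [ʃoʃefedʒi] the final segment of 'skin' alternates: [tʃ] ~ [dʒ].
But 'wind' keeps [tʃ] in both environments ([fafikotʃ], [fafikotʃi]), so there is no rule changing /tʃ/ to [dʒ] before the ERG suffix.
Therefore /dʒ/ is basic and [tʃ] is derived by word-final obstruent devoicing (voiced obstruents become voiceless word-finally).
The one attested form of 'ear', [ŋusukɛdʒi], shows underlying /ŋusukɛdʒ/. Applying the same rule word-finally gives [ŋusukɛtʃ].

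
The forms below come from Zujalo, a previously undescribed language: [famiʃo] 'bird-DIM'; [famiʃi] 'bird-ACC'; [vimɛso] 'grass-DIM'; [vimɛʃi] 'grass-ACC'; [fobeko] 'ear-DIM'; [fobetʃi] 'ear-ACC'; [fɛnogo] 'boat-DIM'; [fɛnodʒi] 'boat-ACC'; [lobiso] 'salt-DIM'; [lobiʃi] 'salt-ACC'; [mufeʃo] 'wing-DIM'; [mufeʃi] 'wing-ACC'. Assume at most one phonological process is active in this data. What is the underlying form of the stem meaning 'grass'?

The stem for 'grass' ends in [s] in [vimɛso] but [ʃ] in [vimɛʃi].
Compare 'bird', with invariant [ʃ] in [famiʃo] and [famiʃi]: an analysis with underlying /ʃ/ and a rule producing [s] before the DIM suffix would wrongly predict alternation here too.
The alternation reflects palatalization before a front vowel: /k/, /g/ and /s/ become palato-alveolar [tʃ], [dʒ] and [ʃ] before a front vowel. /s/ is underlying.
Hence 'grass' is /vimɛs/ underlyingly.

/vimɛs/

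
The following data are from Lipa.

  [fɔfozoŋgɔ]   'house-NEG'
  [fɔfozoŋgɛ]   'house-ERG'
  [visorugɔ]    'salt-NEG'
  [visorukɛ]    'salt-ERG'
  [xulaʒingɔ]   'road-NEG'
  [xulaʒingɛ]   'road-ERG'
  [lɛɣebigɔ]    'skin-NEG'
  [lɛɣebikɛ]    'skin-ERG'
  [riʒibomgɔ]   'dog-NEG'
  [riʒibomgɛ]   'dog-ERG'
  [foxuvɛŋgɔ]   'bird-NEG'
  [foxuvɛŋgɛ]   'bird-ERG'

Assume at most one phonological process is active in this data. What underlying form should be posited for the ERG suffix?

The ERG suffix surfaces as [-gɛ] and [-kɛ], depending on the final segment of the stem.
The NEG suffix, which begins with [g], is invariant after every stem; so [g] is not altered by any rule here.
So the underlying form is /-kɛ/, and voiceless stops become voiced after a nasal.

/-kɛ/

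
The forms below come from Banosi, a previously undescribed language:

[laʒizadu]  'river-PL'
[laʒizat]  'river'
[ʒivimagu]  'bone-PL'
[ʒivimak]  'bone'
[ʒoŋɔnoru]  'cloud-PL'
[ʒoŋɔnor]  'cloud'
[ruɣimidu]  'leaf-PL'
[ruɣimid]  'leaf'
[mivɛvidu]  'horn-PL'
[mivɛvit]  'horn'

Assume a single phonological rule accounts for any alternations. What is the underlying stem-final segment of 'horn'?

/t/

'horn' shows [d] ~ [t] at the end of the stem ([mivɛvidu] vs [mivɛvit]).
The stem 'leaf' ([ruɣimidu], [ruɣimid]) shows [d] unchanged in both environments, so [d] cannot be basic with [t] derived in isolation.
So /t/ is underlying, and a rule of intervocalic voicing — voiceless stops become voiced between vowels — gives [d].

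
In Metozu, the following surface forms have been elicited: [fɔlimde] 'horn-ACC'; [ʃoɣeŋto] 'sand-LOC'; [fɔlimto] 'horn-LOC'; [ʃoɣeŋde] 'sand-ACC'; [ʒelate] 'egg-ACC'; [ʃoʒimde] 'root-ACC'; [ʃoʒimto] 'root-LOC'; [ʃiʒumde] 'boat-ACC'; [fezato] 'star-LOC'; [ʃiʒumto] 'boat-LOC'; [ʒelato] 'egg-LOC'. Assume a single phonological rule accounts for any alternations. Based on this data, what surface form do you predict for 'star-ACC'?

[fezate]

The ACC morpheme has two allomorphs, [-de] and [-te].
By contrast the LOC suffix keeps its initial [t] throughout — that segment must be underlying.
The ACC suffix is therefore /-de/ underlyingly, with post-vocalic devoicing: voiced stops become voiceless after a vowel.
After 'star', which ends in a vowel, the suffix surfaces as [-te], giving [fezate].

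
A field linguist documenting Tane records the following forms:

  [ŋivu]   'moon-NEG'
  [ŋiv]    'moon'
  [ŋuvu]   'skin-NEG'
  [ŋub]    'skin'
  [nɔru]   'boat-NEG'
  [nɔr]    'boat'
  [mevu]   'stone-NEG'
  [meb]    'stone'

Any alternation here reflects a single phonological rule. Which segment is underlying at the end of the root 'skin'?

In [ŋuvu] and [ŋub] the final segment of 'skin' alternates: [v] ~ [b].
If /v/ were underlying and a rule turned it into [b] in isolation, 'moon' would also alternate; but it has [v] in both [ŋivu] and [ŋiv].
The underlying segment must be /b/; voiced stops become fricatives between vowels, yielding [v] there.

/b/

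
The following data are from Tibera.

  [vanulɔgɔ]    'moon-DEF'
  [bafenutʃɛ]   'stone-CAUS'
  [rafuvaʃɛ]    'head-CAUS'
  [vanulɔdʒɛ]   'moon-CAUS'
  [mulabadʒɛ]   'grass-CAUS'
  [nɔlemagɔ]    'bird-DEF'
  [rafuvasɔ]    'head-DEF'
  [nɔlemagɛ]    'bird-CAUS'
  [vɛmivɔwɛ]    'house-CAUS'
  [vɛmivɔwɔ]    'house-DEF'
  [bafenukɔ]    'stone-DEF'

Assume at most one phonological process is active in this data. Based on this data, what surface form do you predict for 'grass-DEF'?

'moon' shows [dʒ] ~ [g] at the end of the stem ([vanulɔdʒɛ] vs [vanulɔgɔ]).
If /g/ were underlying and a rule turned it into [dʒ] before the CAUS suffix, 'bird' would also alternate; but it has [g] in both [nɔlemagɛ] and [nɔlemagɔ].
The underlying segment must be /dʒ/; palato-alveolar /tʃ/, /dʒ/ and /ʃ/ become [k], [g] and [s] when no front vowel follows, yielding [g] there.
The one attested form of 'grass', [mulabadʒɛ], shows underlying /mulabadʒ/. Applying the same rule when no front vowel follows gives [mulabagɔ].

[mulabagɔ]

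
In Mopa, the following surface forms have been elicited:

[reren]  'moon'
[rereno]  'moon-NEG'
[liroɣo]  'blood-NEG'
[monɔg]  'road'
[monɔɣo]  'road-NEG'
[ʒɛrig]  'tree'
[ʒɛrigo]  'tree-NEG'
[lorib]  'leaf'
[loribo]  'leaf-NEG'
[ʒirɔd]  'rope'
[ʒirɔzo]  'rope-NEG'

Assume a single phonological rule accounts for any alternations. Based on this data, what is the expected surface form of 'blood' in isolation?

The root 'road' surfaces as [monɔg] and [monɔɣo], with a stem-final [g] ~ [ɣ] alternation.
Compare 'tree', with invariant [g] in [ʒɛrig] and [ʒɛrigo]: an analysis with underlying /g/ and a rule producing [ɣ] before the NEG suffix would wrongly predict alternation here too.
Therefore /ɣ/ is basic and [g] is derived by word-final hardening (voiced fricatives become stops word-finally).
From [liroɣo] the stem 'blood' is /liroɣ/; word-finally this yields [lirog].

[lirog]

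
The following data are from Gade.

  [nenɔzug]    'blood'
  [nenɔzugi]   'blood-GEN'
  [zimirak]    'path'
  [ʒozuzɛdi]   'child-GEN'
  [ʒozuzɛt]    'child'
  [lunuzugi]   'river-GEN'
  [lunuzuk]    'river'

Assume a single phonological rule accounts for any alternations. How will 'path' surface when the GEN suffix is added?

The root 'river' surfaces as [lunuzugi] and [lunuzuk], with a stem-final [g] ~ [k] alternation.
If /g/ were underlying and a rule turned it into [k] in isolation, 'blood' would also alternate; but it has [g] in both [nenɔzugi] and [nenɔzug].
The alternation reflects intervocalic voicing: voiceless stops become voiced between vowels. /k/ is underlying.
The one attested form of 'path', [zimirak], shows underlying /zimirak/. Applying the same rule between vowels gives [zimiragi].

[zimiragi]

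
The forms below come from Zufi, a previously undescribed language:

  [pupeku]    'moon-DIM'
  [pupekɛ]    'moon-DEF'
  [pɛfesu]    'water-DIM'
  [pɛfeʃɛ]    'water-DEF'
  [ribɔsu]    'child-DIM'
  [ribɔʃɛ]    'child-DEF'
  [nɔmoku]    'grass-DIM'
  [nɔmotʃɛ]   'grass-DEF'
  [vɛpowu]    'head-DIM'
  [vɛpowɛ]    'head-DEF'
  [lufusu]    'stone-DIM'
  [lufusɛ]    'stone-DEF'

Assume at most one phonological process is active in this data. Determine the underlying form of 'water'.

/pɛfeʃ/

The root 'water' surfaces as [pɛfesu] and [pɛfeʃɛ], with a stem-final [s] ~ [ʃ] alternation.
The stem 'stone' ([lufusu], [lufusɛ]) shows [s] unchanged in both environments, so [s] cannot be basic with [ʃ] derived before the DEF suffix.
The underlying segment must be /ʃ/; palato-alveolar /tʃ/ and /ʃ/ become [k] and [s] when no front vowel follows, yielding [s] there.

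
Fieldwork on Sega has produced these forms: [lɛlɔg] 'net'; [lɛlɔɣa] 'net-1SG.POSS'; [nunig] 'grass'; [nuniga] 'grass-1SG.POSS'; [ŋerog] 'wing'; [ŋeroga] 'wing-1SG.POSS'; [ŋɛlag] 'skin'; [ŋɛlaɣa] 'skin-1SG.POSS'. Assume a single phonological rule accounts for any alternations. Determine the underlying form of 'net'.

/lɛlɔɣ/

The root 'net' surfaces as [lɛlɔg] and [lɛlɔɣa], with a stem-final [g] ~ [ɣ] alternation.
If /g/ were underlying and a rule turned it into [ɣ] before the 1SG.POSS suffix, 'wing' would also alternate; but it has [g] in both [ŋerog] and [ŋeroga].
The underlying segment must be /ɣ/; voiced fricatives become stops word-finally, yielding [g] there.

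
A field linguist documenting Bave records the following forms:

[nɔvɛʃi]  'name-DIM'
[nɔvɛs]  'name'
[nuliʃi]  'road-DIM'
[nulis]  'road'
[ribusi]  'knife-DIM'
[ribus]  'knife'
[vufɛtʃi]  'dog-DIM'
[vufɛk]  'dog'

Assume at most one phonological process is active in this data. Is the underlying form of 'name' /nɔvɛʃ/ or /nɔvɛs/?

The stem for 'name' ends in [ʃ] in [nɔvɛʃi] but [s] in [nɔvɛs].
But 'knife' keeps [s] in both environments ([ribusi], [ribus]), so there is no rule changing /s/ to [ʃ] before the DIM suffix.
The alternation reflects depalatalization: palato-alveolar /tʃ/ and /ʃ/ become [k] and [s] when no front vowel follows. /ʃ/ is underlying.

/nɔvɛʃ/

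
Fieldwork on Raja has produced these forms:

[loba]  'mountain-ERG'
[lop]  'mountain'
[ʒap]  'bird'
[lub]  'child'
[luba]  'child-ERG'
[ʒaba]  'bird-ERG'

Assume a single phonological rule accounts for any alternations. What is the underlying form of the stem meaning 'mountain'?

In [loba] and [lop] the final segment of 'mountain' alternates: [b] ~ [p].
The stem 'child' ([luba], [lub]) shows [b] unchanged in both environments, so [b] cannot be basic with [p] derived in isolation.
So /p/ is underlying, and a rule of intervocalic voicing — voiceless stops become voiced between vowels — gives [b].
The underlying form of 'mountain' is therefore /lop/.

/lop/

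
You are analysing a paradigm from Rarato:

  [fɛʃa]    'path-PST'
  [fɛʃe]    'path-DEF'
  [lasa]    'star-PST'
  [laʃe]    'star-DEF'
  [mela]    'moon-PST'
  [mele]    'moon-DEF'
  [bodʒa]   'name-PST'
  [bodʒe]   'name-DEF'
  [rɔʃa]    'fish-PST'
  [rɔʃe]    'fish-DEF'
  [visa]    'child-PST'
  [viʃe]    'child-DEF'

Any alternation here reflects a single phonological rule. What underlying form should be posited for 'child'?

/vis/

The root 'child' surfaces as [visa] and [viʃe], with a stem-final [s] ~ [ʃ] alternation.
If /ʃ/ were underlying and a rule turned it into [s] before the PST suffix, 'fish' would also alternate; but it has [ʃ] in both [rɔʃa] and [rɔʃe].
The underlying segment must be /s/; /s/ becomes palato-alveolar [ʃ] before a front vowel, yielding [ʃ] there.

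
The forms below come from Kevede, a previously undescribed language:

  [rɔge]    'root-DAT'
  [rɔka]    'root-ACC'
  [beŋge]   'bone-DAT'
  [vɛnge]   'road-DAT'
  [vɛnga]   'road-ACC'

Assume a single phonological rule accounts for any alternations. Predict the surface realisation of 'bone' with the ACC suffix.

The ACC morpheme has two allomorphs, [-ga] and [-ka].
By contrast the DAT suffix keeps its initial [g] throughout — that segment must be underlying.
So the underlying form is /-ka/, and voiceless stops become voiced after a nasal.
After 'bone', which ends in a nasal, the suffix surfaces as [-ga], giving [beŋga].

[beŋga]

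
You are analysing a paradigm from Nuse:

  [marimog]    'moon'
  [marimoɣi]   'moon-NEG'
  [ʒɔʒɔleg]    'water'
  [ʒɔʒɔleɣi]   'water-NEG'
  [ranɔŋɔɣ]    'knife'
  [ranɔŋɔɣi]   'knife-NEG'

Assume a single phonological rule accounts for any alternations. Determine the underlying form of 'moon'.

/marimog/

The stem for 'moon' ends in [g] in [marimog] but [ɣ] in [marimoɣi].
If /ɣ/ were underlying and a rule turned it into [g] in isolation, 'knife' would also alternate; but it has [ɣ] in both [ranɔŋɔɣ] and [ranɔŋɔɣi].
The underlying segment must be /g/; voiced stops become fricatives between vowels, yielding [ɣ] there.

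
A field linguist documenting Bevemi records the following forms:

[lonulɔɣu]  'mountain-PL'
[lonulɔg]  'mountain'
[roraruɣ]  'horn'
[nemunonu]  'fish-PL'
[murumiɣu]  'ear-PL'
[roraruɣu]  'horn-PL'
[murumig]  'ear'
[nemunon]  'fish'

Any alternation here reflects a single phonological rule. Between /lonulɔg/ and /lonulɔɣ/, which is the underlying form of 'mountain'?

The stem for 'mountain' ends in [ɣ] in [lonulɔɣu] but [g] in [lonulɔg].
Compare 'horn', with invariant [ɣ] in [roraruɣu] and [roraruɣ]: an analysis with underlying /ɣ/ and a rule producing [g] in isolation would wrongly predict alternation here too.
So /g/ is underlying, and a rule of intervocalic spirantization — voiced stops become fricatives between vowels — gives [ɣ].

/lonulɔg/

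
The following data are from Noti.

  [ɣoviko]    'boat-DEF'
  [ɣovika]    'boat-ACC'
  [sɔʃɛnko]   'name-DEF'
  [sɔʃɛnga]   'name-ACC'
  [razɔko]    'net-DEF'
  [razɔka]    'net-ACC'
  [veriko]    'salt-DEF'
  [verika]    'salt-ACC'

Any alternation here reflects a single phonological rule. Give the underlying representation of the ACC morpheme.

The ACC suffix surfaces as [-ga] and [-ka], depending on the final segment of the stem.
The DEF suffix, which begins with [k], is invariant after every stem; so [k] is not altered by any rule here.
So the underlying form is /-ga/, and voiced stops become voiceless after a vowel.

/-ga/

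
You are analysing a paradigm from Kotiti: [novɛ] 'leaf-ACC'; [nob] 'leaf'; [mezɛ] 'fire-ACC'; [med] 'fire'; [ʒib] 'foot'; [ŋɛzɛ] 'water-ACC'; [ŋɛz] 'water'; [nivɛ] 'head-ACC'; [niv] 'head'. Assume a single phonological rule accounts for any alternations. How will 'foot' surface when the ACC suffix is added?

The stem for 'leaf' ends in [v] in [novɛ] but [b] in [nob].
If /v/ were underlying and a rule turned it into [b] in isolation, 'head' would also alternate; but it has [v] in both [nivɛ] and [niv].
Therefore /b/ is basic and [v] is derived by intervocalic spirantization (voiced stops become fricatives between vowels).
From [ʒib] the stem 'foot' is /ʒib/; between vowels this yields [ʒivɛ].

[ʒivɛ]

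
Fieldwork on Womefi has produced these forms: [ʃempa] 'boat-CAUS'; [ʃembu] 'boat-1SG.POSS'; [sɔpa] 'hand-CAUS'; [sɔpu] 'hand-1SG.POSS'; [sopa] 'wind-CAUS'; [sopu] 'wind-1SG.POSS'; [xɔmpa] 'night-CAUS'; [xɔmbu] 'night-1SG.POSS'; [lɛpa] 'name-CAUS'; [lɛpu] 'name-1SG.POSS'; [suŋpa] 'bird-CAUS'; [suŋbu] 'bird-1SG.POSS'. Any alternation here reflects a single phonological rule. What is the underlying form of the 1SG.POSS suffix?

/-bu/

The 1SG.POSS suffix surfaces as [-bu] and [-pu], depending on the final segment of the stem.
By contrast the CAUS suffix keeps its initial [p] throughout — that segment must be underlying.
The 1SG.POSS suffix is therefore /-bu/ underlyingly, with post-vocalic devoicing: voiced stops become voiceless after a vowel.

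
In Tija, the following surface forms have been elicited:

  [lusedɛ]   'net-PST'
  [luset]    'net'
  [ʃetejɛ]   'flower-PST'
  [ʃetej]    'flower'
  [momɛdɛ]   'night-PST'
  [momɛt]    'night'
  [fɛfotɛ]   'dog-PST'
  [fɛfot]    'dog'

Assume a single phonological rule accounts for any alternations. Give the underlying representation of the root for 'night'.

The root 'night' surfaces as [momɛdɛ] and [momɛt], with a stem-final [d] ~ [t] alternation.
But 'dog' keeps [t] in both environments ([fɛfotɛ], [fɛfot]), so there is no rule changing /t/ to [d] before the PST suffix.
The alternation reflects word-final obstruent devoicing: voiced obstruents become voiceless word-finally. /d/ is underlying.
The underlying form of 'night' is therefore /momɛd/.

/momɛd/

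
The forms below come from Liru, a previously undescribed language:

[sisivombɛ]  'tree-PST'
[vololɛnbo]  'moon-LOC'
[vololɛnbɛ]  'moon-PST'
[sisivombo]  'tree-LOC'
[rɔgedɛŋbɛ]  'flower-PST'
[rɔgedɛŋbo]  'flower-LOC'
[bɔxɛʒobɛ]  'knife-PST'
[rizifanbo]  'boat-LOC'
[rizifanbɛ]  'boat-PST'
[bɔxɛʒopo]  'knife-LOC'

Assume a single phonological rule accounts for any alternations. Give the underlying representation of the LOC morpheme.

/-po/

The LOC morpheme has two allomorphs, [-bo] and [-po].
By contrast the PST suffix keeps its initial [b] throughout — that segment must be underlying.
So the underlying form is /-po/, and voiceless stops become voiced after a nasal.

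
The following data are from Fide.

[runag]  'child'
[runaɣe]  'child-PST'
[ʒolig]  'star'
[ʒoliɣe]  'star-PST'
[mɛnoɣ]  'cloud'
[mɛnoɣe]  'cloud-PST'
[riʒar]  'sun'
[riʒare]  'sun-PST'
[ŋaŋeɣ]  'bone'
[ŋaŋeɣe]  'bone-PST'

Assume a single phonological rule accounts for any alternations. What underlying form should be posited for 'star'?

/ʒolig/

'star' shows [g] ~ [ɣ] at the end of the stem ([ʒolig] vs [ʒoliɣe]).
Compare 'bone', with invariant [ɣ] in [ŋaŋeɣ] and [ŋaŋeɣe]: an analysis with underlying /ɣ/ and a rule producing [g] in isolation would wrongly predict alternation here too.
The alternation reflects intervocalic spirantization: voiced stops become fricatives between vowels. /g/ is underlying.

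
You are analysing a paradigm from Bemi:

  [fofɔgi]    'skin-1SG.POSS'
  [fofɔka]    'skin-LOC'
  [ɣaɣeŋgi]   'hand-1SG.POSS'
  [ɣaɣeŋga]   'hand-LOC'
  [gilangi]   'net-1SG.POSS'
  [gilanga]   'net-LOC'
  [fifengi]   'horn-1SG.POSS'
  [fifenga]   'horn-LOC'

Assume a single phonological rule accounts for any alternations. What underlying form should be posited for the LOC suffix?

The LOC morpheme has two allomorphs, [-ga] and [-ka].
The 1SG.POSS suffix, which begins with [g], is invariant after every stem; so [g] is not altered by any rule here.
So the underlying form is /-ka/, and voiceless stops become voiced after a nasal.

/-ka/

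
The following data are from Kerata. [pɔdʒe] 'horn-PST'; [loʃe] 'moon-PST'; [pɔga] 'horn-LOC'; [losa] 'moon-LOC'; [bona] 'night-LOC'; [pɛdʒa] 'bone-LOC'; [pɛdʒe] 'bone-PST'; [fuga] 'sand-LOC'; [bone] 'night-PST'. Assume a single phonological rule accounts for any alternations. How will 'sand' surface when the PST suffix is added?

In [pɔga] and [pɔdʒe] the final segment of 'horn' alternates: [g] ~ [dʒ].
If /dʒ/ were underlying and a rule turned it into [g] before the LOC suffix, 'bone' would also alternate; but it has [dʒ] in both [pɛdʒa] and [pɛdʒe].
Therefore /g/ is basic and [dʒ] is derived by palatalization before a front vowel (/g/ and /s/ become palato-alveolar [dʒ] and [ʃ] before a front vowel).
The one attested form of 'sand', [fuga], shows underlying /fug/. Applying the same rule before a front vowel gives [fudʒe].

[fudʒe]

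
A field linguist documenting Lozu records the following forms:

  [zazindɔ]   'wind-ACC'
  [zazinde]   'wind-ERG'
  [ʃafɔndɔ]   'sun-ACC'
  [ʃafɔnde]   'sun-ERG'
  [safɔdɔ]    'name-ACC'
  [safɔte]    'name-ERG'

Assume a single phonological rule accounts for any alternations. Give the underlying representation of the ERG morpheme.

The ERG morpheme has two allomorphs, [-de] and [-te].
By contrast the ACC suffix keeps its initial [d] throughout — that segment must be underlying.
The ERG suffix is therefore /-te/ underlyingly, with post-nasal voicing: voiceless stops become voiced after a nasal.

/-te/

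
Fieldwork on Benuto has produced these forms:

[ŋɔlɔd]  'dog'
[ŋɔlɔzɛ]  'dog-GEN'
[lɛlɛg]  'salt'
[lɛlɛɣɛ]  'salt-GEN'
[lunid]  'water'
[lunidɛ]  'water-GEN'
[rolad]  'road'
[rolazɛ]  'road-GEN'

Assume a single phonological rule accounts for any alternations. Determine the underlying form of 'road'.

/rolaz/

'road' shows [d] ~ [z] at the end of the stem ([rolad] vs [rolazɛ]).
If /d/ were underlying and a rule turned it into [z] before the GEN suffix, 'water' would also alternate; but it has [d] in both [lunid] and [lunidɛ].
The underlying segment must be /z/; voiced fricatives become stops word-finally, yielding [d] there.
So 'road' = /rolaz/.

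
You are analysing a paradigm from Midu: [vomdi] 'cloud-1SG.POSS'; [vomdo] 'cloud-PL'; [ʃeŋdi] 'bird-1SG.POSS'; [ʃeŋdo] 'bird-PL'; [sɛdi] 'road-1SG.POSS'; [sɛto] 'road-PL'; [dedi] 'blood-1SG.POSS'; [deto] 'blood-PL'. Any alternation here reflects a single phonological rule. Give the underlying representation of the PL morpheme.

The PL suffix surfaces as [-do] and [-to], depending on the final segment of the stem.
The 1SG.POSS suffix, which begins with [d], is invariant after every stem; so [d] is not altered by any rule here.
So the underlying form is /-to/, and voiceless stops become voiced after a nasal.

/-to/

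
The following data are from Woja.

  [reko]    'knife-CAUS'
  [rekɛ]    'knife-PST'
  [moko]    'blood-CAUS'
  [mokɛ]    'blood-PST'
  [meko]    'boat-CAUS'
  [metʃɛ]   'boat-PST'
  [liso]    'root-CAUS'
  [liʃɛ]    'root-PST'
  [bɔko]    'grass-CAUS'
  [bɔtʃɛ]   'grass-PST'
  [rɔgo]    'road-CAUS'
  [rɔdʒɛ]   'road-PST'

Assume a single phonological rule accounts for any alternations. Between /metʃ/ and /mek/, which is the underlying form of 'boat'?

'boat' shows [k] ~ [tʃ] at the end of the stem ([meko] vs [metʃɛ]).
If /k/ were underlying and a rule turned it into [tʃ] before the PST suffix, 'blood' would also alternate; but it has [k] in both [moko] and [mokɛ].
So /tʃ/ is underlying, and a rule of depalatalization — palato-alveolar /tʃ/, /dʒ/ and /ʃ/ become [k], [g] and [s] when no front vowel follows — gives [k].

/metʃ/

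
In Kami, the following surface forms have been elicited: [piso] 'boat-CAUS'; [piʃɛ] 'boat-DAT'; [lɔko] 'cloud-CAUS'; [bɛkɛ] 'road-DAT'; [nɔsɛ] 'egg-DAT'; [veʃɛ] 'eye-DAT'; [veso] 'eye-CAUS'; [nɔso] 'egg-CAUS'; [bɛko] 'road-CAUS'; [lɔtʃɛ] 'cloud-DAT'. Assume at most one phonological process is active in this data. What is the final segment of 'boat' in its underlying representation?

The root 'boat' surfaces as [piso] and [piʃɛ], with a stem-final [s] ~ [ʃ] alternation.
Compare 'egg', with invariant [s] in [nɔso] and [nɔsɛ]: an analysis with underlying /s/ and a rule producing [ʃ] before the DAT suffix would wrongly predict alternation here too.
Therefore /ʃ/ is basic and [s] is derived by depalatalization (palato-alveolar /tʃ/ and /ʃ/ become [k] and [s] when no front vowel follows).

/ʃ/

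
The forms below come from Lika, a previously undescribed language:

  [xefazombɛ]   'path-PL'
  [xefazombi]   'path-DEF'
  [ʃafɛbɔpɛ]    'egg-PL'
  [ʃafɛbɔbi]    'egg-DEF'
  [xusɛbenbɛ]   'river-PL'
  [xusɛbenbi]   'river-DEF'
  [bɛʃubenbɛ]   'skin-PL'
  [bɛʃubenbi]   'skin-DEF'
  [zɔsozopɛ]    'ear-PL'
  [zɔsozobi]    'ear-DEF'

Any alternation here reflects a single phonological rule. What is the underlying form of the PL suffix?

The PL suffix surfaces as [-bɛ] and [-pɛ], depending on the final segment of the stem.
The DEF suffix, which begins with [b], is invariant after every stem; so [b] is not altered by any rule here.
So the underlying form is /-pɛ/, and voiceless stops become voiced after a nasal.

/-pɛ/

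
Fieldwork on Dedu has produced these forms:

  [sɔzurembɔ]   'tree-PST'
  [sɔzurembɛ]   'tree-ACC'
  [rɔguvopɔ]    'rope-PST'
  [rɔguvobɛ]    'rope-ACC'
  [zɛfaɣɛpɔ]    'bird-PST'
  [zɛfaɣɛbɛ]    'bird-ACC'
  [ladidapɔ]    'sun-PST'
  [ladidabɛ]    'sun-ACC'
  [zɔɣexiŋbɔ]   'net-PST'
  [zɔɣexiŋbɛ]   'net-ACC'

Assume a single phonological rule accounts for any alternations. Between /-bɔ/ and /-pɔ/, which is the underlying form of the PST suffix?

/-pɔ/

The PST suffix surfaces as [-bɔ] and [-pɔ], depending on the final segment of the stem.
The ACC suffix, which begins with [b], is invariant after every stem; so [b] is not altered by any rule here.
So the underlying form is /-pɔ/, and voiceless stops become voiced after a nasal.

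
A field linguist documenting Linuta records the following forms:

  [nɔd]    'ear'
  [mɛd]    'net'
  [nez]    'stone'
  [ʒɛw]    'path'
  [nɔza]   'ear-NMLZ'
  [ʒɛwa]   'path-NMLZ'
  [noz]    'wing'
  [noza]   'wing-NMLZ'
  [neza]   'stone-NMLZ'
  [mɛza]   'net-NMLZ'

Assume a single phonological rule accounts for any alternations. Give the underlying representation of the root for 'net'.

The stem for 'net' ends in [z] in [mɛza] but [d] in [mɛd].
But 'stone' keeps [z] in both environments ([neza], [nez]), so there is no rule changing /z/ to [d] in isolation.
The alternation reflects intervocalic spirantization: voiced stops become fricatives between vowels. /d/ is underlying.

/mɛd/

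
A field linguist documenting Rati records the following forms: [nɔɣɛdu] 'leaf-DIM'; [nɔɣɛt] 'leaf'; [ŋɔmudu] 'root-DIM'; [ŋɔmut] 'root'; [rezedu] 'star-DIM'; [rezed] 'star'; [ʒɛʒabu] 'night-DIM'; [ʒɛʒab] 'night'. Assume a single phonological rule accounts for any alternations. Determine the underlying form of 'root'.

The stem for 'root' ends in [d] in [ŋɔmudu] but [t] in [ŋɔmut].
Compare 'star', with invariant [d] in [rezedu] and [rezed]: an analysis with underlying /d/ and a rule producing [t] in isolation would wrongly predict alternation here too.
The alternation reflects intervocalic voicing: voiceless stops become voiced between vowels. /t/ is underlying.
The underlying form of 'root' is therefore /ŋɔmut/.

/ŋɔmut/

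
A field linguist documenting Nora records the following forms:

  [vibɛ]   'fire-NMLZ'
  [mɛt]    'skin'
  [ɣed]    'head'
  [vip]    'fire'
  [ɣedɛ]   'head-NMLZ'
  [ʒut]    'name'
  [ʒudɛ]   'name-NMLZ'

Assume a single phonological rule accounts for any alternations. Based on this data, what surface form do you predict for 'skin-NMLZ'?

[mɛdɛ]

The root 'name' surfaces as [ʒudɛ] and [ʒut], with a stem-final [d] ~ [t] alternation.
Compare 'head', with invariant [d] in [ɣedɛ] and [ɣed]: an analysis with underlying /d/ and a rule producing [t] in isolation would wrongly predict alternation here too.
The underlying segment must be /t/; voiceless stops become voiced between vowels, yielding [d] there.
From [mɛt] the stem 'skin' is /mɛt/; between vowels this yields [mɛdɛ].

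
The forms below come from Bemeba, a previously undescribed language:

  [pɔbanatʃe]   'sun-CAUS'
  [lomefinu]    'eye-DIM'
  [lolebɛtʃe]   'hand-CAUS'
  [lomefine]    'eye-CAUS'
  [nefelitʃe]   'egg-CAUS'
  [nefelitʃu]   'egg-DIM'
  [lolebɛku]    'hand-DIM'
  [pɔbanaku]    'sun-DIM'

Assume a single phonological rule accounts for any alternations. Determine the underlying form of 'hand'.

In [lolebɛtʃe] and [lolebɛku] the final segment of 'hand' alternates: [tʃ] ~ [k].
If /tʃ/ were underlying and a rule turned it into [k] before the DIM suffix, 'egg' would also alternate; but it has [tʃ] in both [nefelitʃe] and [nefelitʃu].
Therefore /k/ is basic and [tʃ] is derived by palatalization before a front vowel (/k/ becomes palato-alveolar [tʃ] before a front vowel).
The underlying form of 'hand' is therefore /lolebɛk/.

/lolebɛk/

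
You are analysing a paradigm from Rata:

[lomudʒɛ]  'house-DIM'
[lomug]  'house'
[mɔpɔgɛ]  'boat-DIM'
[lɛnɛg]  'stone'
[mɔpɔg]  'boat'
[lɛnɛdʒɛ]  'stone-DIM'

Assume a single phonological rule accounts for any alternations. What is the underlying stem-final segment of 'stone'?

'stone' shows [dʒ] ~ [g] at the end of the stem ([lɛnɛdʒɛ] vs [lɛnɛg]).
The stem 'boat' ([mɔpɔgɛ], [mɔpɔg]) shows [g] unchanged in both environments, so [g] cannot be basic with [dʒ] derived before the DIM suffix.
The alternation reflects depalatalization: palato-alveolar /dʒ/ becomes [g] when no front vowel follows. /dʒ/ is underlying.

/dʒ/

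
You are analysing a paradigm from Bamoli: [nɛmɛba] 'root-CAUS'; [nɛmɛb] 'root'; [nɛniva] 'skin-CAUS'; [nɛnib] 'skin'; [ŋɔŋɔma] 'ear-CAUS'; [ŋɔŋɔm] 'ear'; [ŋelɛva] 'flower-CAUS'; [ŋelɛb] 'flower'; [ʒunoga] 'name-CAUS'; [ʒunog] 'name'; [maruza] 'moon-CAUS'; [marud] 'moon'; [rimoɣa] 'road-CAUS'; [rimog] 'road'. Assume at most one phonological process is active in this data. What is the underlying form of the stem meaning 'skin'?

'skin' shows [v] ~ [b] at the end of the stem ([nɛniva] vs [nɛnib]).
The stem 'root' ([nɛmɛba], [nɛmɛb]) shows [b] unchanged in both environments, so [b] cannot be basic with [v] derived before the CAUS suffix.
The alternation reflects word-final hardening: voiced fricatives become stops word-finally. /v/ is underlying.

/nɛniv/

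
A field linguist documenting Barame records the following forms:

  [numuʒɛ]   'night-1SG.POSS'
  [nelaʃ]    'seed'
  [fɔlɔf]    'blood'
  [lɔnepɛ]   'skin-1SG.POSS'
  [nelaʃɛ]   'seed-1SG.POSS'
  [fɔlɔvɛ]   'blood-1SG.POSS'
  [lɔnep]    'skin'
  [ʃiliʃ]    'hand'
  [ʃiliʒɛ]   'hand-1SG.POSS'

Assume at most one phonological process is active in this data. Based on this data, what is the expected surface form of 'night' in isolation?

The stem for 'hand' ends in [ʃ] in [ʃiliʃ] but [ʒ] in [ʃiliʒɛ].
If /ʃ/ were underlying and a rule turned it into [ʒ] before the 1SG.POSS suffix, 'seed' would also alternate; but it has [ʃ] in both [nelaʃ] and [nelaʃɛ].
The alternation reflects word-final obstruent devoicing: voiced obstruents become voiceless word-finally. /ʒ/ is underlying.
The one attested form of 'night', [numuʒɛ], shows underlying /numuʒ/. Applying the same rule word-finally gives [numuʃ].

[numuʃ]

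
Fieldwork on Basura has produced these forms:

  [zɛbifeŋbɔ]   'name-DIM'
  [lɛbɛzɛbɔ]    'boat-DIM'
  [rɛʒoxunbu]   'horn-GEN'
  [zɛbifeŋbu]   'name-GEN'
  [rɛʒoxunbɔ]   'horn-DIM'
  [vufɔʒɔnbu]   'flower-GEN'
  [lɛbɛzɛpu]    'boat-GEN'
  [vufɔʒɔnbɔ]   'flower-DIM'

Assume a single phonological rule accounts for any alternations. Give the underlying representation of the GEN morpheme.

The GEN morpheme has two allomorphs, [-bu] and [-pu].
By contrast the DIM suffix keeps its initial [b] throughout — that segment must be underlying.
So the underlying form is /-pu/, and voiceless stops become voiced after a nasal.

/-pu/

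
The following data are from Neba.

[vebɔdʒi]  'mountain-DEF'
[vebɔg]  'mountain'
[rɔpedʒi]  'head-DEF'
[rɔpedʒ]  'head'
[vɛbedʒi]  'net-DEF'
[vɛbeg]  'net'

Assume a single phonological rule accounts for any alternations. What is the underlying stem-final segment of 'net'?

/g/

The root 'net' surfaces as [vɛbedʒi] and [vɛbeg], with a stem-final [dʒ] ~ [g] alternation.
But 'head' keeps [dʒ] in both environments ([rɔpedʒi], [rɔpedʒ]), so there is no rule changing /dʒ/ to [g] in isolation.
The alternation reflects palatalization before a front vowel: /g/ becomes palato-alveolar [dʒ] before a front vowel. /g/ is underlying.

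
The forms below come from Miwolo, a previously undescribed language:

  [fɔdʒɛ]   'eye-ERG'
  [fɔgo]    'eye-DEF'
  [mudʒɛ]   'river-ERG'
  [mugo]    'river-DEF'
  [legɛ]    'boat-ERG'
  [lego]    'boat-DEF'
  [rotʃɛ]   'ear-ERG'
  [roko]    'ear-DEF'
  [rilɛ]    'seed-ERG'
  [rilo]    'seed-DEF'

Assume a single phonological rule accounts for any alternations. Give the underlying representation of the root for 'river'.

/mudʒ/

'river' shows [dʒ] ~ [g] at the end of the stem ([mudʒɛ] vs [mugo]).
The stem 'boat' ([legɛ], [lego]) shows [g] unchanged in both environments, so [g] cannot be basic with [dʒ] derived before the ERG suffix.
So /dʒ/ is underlying, and a rule of depalatalization — palato-alveolar /tʃ/ and /dʒ/ become [k] and [g] when no front vowel follows — gives [g].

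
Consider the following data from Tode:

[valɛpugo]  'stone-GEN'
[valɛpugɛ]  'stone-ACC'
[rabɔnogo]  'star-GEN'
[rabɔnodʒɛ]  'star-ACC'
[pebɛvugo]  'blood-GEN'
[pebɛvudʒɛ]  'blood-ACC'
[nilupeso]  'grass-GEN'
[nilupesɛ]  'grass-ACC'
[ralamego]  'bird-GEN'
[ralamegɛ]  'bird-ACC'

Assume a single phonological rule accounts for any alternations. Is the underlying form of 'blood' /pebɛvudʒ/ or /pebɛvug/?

In [pebɛvugo] and [pebɛvudʒɛ] the final segment of 'blood' alternates: [g] ~ [dʒ].
If /g/ were underlying and a rule turned it into [dʒ] before the ACC suffix, 'bird' would also alternate; but it has [g] in both [ralamego] and [ralamegɛ].
The alternation reflects depalatalization: palato-alveolar /dʒ/ becomes [g] when no front vowel follows. /dʒ/ is underlying.

/pebɛvudʒ/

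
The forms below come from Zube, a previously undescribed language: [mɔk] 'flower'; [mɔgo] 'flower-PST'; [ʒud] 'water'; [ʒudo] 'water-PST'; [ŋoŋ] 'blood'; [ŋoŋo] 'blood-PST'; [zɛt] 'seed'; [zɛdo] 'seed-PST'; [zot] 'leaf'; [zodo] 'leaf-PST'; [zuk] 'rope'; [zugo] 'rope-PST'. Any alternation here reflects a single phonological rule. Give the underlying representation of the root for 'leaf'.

/zot/

'leaf' shows [t] ~ [d] at the end of the stem ([zot] vs [zodo]).
The stem 'water' ([ʒud], [ʒudo]) shows [d] unchanged in both environments, so [d] cannot be basic with [t] derived in isolation.
So /t/ is underlying, and a rule of intervocalic voicing — voiceless stops become voiced between vowels — gives [d].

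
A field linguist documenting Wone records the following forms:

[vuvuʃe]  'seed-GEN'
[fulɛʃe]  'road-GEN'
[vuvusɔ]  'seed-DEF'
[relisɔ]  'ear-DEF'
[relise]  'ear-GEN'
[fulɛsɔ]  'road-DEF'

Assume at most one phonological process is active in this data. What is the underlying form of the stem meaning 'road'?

/fulɛʃ/

The root 'road' surfaces as [fulɛʃe] and [fulɛsɔ], with a stem-final [ʃ] ~ [s] alternation.
But 'ear' keeps [s] in both environments ([relise], [relisɔ]), so there is no rule changing /s/ to [ʃ] before the GEN suffix.
So /ʃ/ is underlying, and a rule of depalatalization — palato-alveolar /ʃ/ becomes [s] when no front vowel follows — gives [s].
So 'road' = /fulɛʃ/.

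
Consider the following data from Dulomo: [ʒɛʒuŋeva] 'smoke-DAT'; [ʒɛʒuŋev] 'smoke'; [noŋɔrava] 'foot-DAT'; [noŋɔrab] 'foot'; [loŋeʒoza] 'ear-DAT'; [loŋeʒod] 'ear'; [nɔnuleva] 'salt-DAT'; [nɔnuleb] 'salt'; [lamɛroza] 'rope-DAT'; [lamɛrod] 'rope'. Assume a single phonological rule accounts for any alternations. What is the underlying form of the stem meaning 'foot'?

/noŋɔrab/

In [noŋɔrava] and [noŋɔrab] the final segment of 'foot' alternates: [v] ~ [b].
The stem 'smoke' ([ʒɛʒuŋeva], [ʒɛʒuŋev]) shows [v] unchanged in both environments, so [v] cannot be basic with [b] derived in isolation.
So /b/ is underlying, and a rule of intervocalic spirantization — voiced stops become fricatives between vowels — gives [v].
So 'foot' = /noŋɔrab/.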